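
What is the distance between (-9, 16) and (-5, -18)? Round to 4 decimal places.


d = sqrt((-5--9)^2 + (-18-16)^2) = 34.2345

34.2345


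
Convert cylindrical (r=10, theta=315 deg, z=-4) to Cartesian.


x = 10 * cos(315) = 7.0711
y = 10 * sin(315) = -7.0711
z = -4

(7.0711, -7.0711, -4)


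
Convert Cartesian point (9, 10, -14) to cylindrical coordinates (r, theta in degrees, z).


r = sqrt(9^2 + 10^2) = 13.4536
theta = atan2(10, 9) = 48.0128 deg
z = -14

r = 13.4536, theta = 48.0128 deg, z = -14


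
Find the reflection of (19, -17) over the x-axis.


Reflection across x-axis: (x, y) -> (x, -y)
(19, -17) -> (19, 17)

(19, 17)


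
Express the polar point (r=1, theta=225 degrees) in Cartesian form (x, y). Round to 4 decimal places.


x = 1 * cos(225) = -0.7071
y = 1 * sin(225) = -0.7071

(-0.7071, -0.7071)


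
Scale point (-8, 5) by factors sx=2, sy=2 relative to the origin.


Scaling: (x*sx, y*sy) = (-8*2, 5*2) = (-16, 10)

(-16, 10)


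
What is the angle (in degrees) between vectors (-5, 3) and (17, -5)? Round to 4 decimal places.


dot = -5*17 + 3*-5 = -100
|u| = 5.831, |v| = 17.72
cos(angle) = -0.9678
angle = 165.4258 degrees

165.4258 degrees


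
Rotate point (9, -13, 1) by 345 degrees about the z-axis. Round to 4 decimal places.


x' = 9*cos(345) - -13*sin(345) = 5.3287
y' = 9*sin(345) + -13*cos(345) = -14.8864
z' = 1

(5.3287, -14.8864, 1)


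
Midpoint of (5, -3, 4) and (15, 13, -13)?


Midpoint = ((5+15)/2, (-3+13)/2, (4+-13)/2) = (10, 5, -4.5)

(10, 5, -4.5)


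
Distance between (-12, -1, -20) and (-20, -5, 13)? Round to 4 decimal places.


d = sqrt((-20--12)^2 + (-5--1)^2 + (13--20)^2) = 34.1906

34.1906


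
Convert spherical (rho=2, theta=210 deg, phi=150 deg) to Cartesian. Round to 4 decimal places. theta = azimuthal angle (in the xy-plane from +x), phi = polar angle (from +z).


x = 2 * sin(150) * cos(210) = -0.866
y = 2 * sin(150) * sin(210) = -0.5
z = 2 * cos(150) = -1.7321

(-0.866, -0.5, -1.7321)


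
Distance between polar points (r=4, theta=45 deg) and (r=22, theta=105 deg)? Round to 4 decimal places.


d = sqrt(r1^2 + r2^2 - 2*r1*r2*cos(t2-t1))
d = sqrt(4^2 + 22^2 - 2*4*22*cos(105-45)) = 20.2978

20.2978


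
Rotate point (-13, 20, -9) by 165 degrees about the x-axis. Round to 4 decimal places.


x' = -13
y' = 20*cos(165) - -9*sin(165) = -16.9891
z' = 20*sin(165) + -9*cos(165) = 13.8697

(-13, -16.9891, 13.8697)


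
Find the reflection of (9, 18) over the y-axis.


Reflection across y-axis: (x, y) -> (-x, y)
(9, 18) -> (-9, 18)

(-9, 18)


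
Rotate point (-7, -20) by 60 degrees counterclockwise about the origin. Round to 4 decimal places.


x' = -7*cos(60) - -20*sin(60) = 13.8205
y' = -7*sin(60) + -20*cos(60) = -16.0622

(13.8205, -16.0622)


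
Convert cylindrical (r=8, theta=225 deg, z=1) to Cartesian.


x = 8 * cos(225) = -5.6569
y = 8 * sin(225) = -5.6569
z = 1

(-5.6569, -5.6569, 1)


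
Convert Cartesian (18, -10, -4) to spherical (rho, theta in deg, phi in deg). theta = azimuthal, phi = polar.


rho = sqrt(18^2 + (-10)^2 + (-4)^2) = 20.9762
theta = atan2(-10, 18) = 330.9454 deg
phi = acos(-4/20.9762) = 100.9932 deg

rho = 20.9762, theta = 330.9454 deg, phi = 100.9932 deg


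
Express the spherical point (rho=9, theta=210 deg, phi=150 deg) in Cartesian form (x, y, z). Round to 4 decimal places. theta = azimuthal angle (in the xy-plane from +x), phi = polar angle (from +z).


x = 9 * sin(150) * cos(210) = -3.8971
y = 9 * sin(150) * sin(210) = -2.25
z = 9 * cos(150) = -7.7942

(-3.8971, -2.25, -7.7942)


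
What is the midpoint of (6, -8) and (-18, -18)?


Midpoint = ((6+-18)/2, (-8+-18)/2) = (-6, -13)

(-6, -13)


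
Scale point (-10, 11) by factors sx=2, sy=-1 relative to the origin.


Scaling: (x*sx, y*sy) = (-10*2, 11*-1) = (-20, -11)

(-20, -11)


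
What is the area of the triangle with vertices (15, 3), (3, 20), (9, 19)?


Area = |x1(y2-y3) + x2(y3-y1) + x3(y1-y2)| / 2
= |15*(20-19) + 3*(19-3) + 9*(3-20)| / 2
= 45

45


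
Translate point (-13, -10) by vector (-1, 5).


Translation: (x+dx, y+dy) = (-13+-1, -10+5) = (-14, -5)

(-14, -5)


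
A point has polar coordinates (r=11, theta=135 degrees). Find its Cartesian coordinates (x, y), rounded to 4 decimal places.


x = 11 * cos(135) = -7.7782
y = 11 * sin(135) = 7.7782

(-7.7782, 7.7782)


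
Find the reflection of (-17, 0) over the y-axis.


Reflection across y-axis: (x, y) -> (-x, y)
(-17, 0) -> (17, 0)

(17, 0)


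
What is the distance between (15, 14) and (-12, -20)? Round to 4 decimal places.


d = sqrt((-12-15)^2 + (-20-14)^2) = 43.4166

43.4166


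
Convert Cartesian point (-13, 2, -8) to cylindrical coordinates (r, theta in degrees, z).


r = sqrt((-13)^2 + 2^2) = 13.1529
theta = atan2(2, -13) = 171.2538 deg
z = -8

r = 13.1529, theta = 171.2538 deg, z = -8


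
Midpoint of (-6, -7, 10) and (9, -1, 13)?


Midpoint = ((-6+9)/2, (-7+-1)/2, (10+13)/2) = (1.5, -4, 11.5)

(1.5, -4, 11.5)


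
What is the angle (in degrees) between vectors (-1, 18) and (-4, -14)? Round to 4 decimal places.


dot = -1*-4 + 18*-14 = -248
|u| = 18.0278, |v| = 14.5602
cos(angle) = -0.9448
angle = 160.8748 degrees

160.8748 degrees


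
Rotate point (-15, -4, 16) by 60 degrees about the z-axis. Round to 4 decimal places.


x' = -15*cos(60) - -4*sin(60) = -4.0359
y' = -15*sin(60) + -4*cos(60) = -14.9904
z' = 16

(-4.0359, -14.9904, 16)


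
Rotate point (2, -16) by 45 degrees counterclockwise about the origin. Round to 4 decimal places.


x' = 2*cos(45) - -16*sin(45) = 12.7279
y' = 2*sin(45) + -16*cos(45) = -9.8995

(12.7279, -9.8995)


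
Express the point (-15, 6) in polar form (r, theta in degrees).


r = sqrt((-15)^2 + 6^2) = 16.1555
theta = atan2(6, -15) = 158.1986 degrees

r = 16.1555, theta = 158.1986 degrees


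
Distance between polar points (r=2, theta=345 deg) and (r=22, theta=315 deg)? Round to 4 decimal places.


d = sqrt(r1^2 + r2^2 - 2*r1*r2*cos(t2-t1))
d = sqrt(2^2 + 22^2 - 2*2*22*cos(315-345)) = 20.2926

20.2926


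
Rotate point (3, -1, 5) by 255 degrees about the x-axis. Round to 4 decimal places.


x' = 3
y' = -1*cos(255) - 5*sin(255) = 5.0884
z' = -1*sin(255) + 5*cos(255) = -0.3282

(3, 5.0884, -0.3282)


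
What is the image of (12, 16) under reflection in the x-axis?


Reflection across x-axis: (x, y) -> (x, -y)
(12, 16) -> (12, -16)

(12, -16)


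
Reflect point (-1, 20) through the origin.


Reflection through origin: (x, y) -> (-x, -y)
(-1, 20) -> (1, -20)

(1, -20)


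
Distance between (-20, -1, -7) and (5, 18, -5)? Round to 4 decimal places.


d = sqrt((5--20)^2 + (18--1)^2 + (-5--7)^2) = 31.4643

31.4643


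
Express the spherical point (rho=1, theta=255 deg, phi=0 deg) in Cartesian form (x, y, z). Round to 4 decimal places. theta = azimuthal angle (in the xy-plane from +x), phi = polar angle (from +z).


x = 1 * sin(0) * cos(255) = 0
y = 1 * sin(0) * sin(255) = 0
z = 1 * cos(0) = 1

(0, 0, 1)


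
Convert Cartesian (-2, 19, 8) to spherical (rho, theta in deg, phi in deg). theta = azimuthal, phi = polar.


rho = sqrt((-2)^2 + 19^2 + 8^2) = 20.7123
theta = atan2(19, -2) = 96.009 deg
phi = acos(8/20.7123) = 67.279 deg

rho = 20.7123, theta = 96.009 deg, phi = 67.279 deg


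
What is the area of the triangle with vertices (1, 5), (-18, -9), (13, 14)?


Area = |x1(y2-y3) + x2(y3-y1) + x3(y1-y2)| / 2
= |1*(-9-14) + -18*(14-5) + 13*(5--9)| / 2
= 1.5

1.5


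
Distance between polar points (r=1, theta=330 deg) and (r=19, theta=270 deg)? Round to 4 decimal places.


d = sqrt(r1^2 + r2^2 - 2*r1*r2*cos(t2-t1))
d = sqrt(1^2 + 19^2 - 2*1*19*cos(270-330)) = 18.5203

18.5203


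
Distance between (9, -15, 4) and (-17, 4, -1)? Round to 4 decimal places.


d = sqrt((-17-9)^2 + (4--15)^2 + (-1-4)^2) = 32.5883

32.5883


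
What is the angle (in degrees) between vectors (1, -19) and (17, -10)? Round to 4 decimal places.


dot = 1*17 + -19*-10 = 207
|u| = 19.0263, |v| = 19.7231
cos(angle) = 0.5516
angle = 56.5217 degrees

56.5217 degrees


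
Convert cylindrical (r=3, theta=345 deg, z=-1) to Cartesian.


x = 3 * cos(345) = 2.8978
y = 3 * sin(345) = -0.7765
z = -1

(2.8978, -0.7765, -1)


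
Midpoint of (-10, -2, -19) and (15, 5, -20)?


Midpoint = ((-10+15)/2, (-2+5)/2, (-19+-20)/2) = (2.5, 1.5, -19.5)

(2.5, 1.5, -19.5)


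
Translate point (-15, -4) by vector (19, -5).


Translation: (x+dx, y+dy) = (-15+19, -4+-5) = (4, -9)

(4, -9)


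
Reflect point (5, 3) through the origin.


Reflection through origin: (x, y) -> (-x, -y)
(5, 3) -> (-5, -3)

(-5, -3)


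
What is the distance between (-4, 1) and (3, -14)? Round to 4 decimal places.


d = sqrt((3--4)^2 + (-14-1)^2) = 16.5529

16.5529


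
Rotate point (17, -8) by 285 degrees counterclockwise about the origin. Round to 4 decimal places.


x' = 17*cos(285) - -8*sin(285) = -3.3275
y' = 17*sin(285) + -8*cos(285) = -18.4913

(-3.3275, -18.4913)


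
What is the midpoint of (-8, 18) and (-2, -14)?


Midpoint = ((-8+-2)/2, (18+-14)/2) = (-5, 2)

(-5, 2)


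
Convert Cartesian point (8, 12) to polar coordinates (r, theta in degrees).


r = sqrt(8^2 + 12^2) = 14.4222
theta = atan2(12, 8) = 56.3099 degrees

r = 14.4222, theta = 56.3099 degrees


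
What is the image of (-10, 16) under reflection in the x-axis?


Reflection across x-axis: (x, y) -> (x, -y)
(-10, 16) -> (-10, -16)

(-10, -16)


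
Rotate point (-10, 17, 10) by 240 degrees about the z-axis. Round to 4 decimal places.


x' = -10*cos(240) - 17*sin(240) = 19.7224
y' = -10*sin(240) + 17*cos(240) = 0.1603
z' = 10

(19.7224, 0.1603, 10)


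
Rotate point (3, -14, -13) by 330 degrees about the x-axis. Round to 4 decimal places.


x' = 3
y' = -14*cos(330) - -13*sin(330) = -18.6244
z' = -14*sin(330) + -13*cos(330) = -4.2583

(3, -18.6244, -4.2583)


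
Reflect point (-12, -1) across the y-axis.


Reflection across y-axis: (x, y) -> (-x, y)
(-12, -1) -> (12, -1)

(12, -1)


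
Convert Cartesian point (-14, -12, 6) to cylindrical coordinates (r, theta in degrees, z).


r = sqrt((-14)^2 + (-12)^2) = 18.4391
theta = atan2(-12, -14) = 220.6013 deg
z = 6

r = 18.4391, theta = 220.6013 deg, z = 6


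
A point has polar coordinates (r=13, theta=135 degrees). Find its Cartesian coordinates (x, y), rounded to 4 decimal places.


x = 13 * cos(135) = -9.1924
y = 13 * sin(135) = 9.1924

(-9.1924, 9.1924)


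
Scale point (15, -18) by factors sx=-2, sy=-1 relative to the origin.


Scaling: (x*sx, y*sy) = (15*-2, -18*-1) = (-30, 18)

(-30, 18)


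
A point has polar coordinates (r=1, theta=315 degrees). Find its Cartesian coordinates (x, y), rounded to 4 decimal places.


x = 1 * cos(315) = 0.7071
y = 1 * sin(315) = -0.7071

(0.7071, -0.7071)


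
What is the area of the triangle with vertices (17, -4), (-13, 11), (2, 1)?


Area = |x1(y2-y3) + x2(y3-y1) + x3(y1-y2)| / 2
= |17*(11-1) + -13*(1--4) + 2*(-4-11)| / 2
= 37.5

37.5


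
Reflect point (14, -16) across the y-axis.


Reflection across y-axis: (x, y) -> (-x, y)
(14, -16) -> (-14, -16)

(-14, -16)


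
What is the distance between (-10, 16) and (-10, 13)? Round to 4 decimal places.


d = sqrt((-10--10)^2 + (13-16)^2) = 3

3


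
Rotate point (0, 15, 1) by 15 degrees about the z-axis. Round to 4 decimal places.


x' = 0*cos(15) - 15*sin(15) = -3.8823
y' = 0*sin(15) + 15*cos(15) = 14.4889
z' = 1

(-3.8823, 14.4889, 1)


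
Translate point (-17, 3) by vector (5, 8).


Translation: (x+dx, y+dy) = (-17+5, 3+8) = (-12, 11)

(-12, 11)


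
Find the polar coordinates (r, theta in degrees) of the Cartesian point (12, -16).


r = sqrt(12^2 + (-16)^2) = 20
theta = atan2(-16, 12) = 306.8699 degrees

r = 20, theta = 306.8699 degrees


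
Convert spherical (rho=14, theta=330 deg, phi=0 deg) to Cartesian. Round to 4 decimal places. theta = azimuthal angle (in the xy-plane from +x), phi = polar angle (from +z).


x = 14 * sin(0) * cos(330) = 0
y = 14 * sin(0) * sin(330) = 0
z = 14 * cos(0) = 14

(0, 0, 14)


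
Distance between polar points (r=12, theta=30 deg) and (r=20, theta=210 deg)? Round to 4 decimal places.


d = sqrt(r1^2 + r2^2 - 2*r1*r2*cos(t2-t1))
d = sqrt(12^2 + 20^2 - 2*12*20*cos(210-30)) = 32

32


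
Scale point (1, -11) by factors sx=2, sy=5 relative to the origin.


Scaling: (x*sx, y*sy) = (1*2, -11*5) = (2, -55)

(2, -55)


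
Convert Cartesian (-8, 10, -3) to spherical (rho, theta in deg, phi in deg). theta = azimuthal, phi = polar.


rho = sqrt((-8)^2 + 10^2 + (-3)^2) = 13.1529
theta = atan2(10, -8) = 128.6598 deg
phi = acos(-3/13.1529) = 103.1844 deg

rho = 13.1529, theta = 128.6598 deg, phi = 103.1844 deg


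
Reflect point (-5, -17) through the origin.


Reflection through origin: (x, y) -> (-x, -y)
(-5, -17) -> (5, 17)

(5, 17)


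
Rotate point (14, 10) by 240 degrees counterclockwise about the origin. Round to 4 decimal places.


x' = 14*cos(240) - 10*sin(240) = 1.6603
y' = 14*sin(240) + 10*cos(240) = -17.1244

(1.6603, -17.1244)


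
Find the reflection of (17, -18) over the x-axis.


Reflection across x-axis: (x, y) -> (x, -y)
(17, -18) -> (17, 18)

(17, 18)


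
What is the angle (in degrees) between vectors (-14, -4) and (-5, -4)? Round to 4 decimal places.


dot = -14*-5 + -4*-4 = 86
|u| = 14.5602, |v| = 6.4031
cos(angle) = 0.9224
angle = 22.7144 degrees

22.7144 degrees


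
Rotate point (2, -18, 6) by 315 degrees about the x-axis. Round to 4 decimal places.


x' = 2
y' = -18*cos(315) - 6*sin(315) = -8.4853
z' = -18*sin(315) + 6*cos(315) = 16.9706

(2, -8.4853, 16.9706)


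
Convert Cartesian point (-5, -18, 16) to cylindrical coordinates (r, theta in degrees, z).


r = sqrt((-5)^2 + (-18)^2) = 18.6815
theta = atan2(-18, -5) = 254.4759 deg
z = 16

r = 18.6815, theta = 254.4759 deg, z = 16


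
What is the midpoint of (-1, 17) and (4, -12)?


Midpoint = ((-1+4)/2, (17+-12)/2) = (1.5, 2.5)

(1.5, 2.5)


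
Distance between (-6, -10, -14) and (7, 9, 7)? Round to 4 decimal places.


d = sqrt((7--6)^2 + (9--10)^2 + (7--14)^2) = 31.1609

31.1609


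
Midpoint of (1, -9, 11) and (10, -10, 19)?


Midpoint = ((1+10)/2, (-9+-10)/2, (11+19)/2) = (5.5, -9.5, 15)

(5.5, -9.5, 15)


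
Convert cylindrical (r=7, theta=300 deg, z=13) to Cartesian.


x = 7 * cos(300) = 3.5
y = 7 * sin(300) = -6.0622
z = 13

(3.5, -6.0622, 13)


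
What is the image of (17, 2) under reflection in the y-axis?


Reflection across y-axis: (x, y) -> (-x, y)
(17, 2) -> (-17, 2)

(-17, 2)


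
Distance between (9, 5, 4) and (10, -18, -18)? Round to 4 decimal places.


d = sqrt((10-9)^2 + (-18-5)^2 + (-18-4)^2) = 31.8434

31.8434


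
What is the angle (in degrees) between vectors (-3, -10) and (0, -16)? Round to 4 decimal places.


dot = -3*0 + -10*-16 = 160
|u| = 10.4403, |v| = 16
cos(angle) = 0.9578
angle = 16.6992 degrees

16.6992 degrees


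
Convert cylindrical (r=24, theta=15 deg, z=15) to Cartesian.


x = 24 * cos(15) = 23.1822
y = 24 * sin(15) = 6.2117
z = 15

(23.1822, 6.2117, 15)


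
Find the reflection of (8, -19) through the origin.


Reflection through origin: (x, y) -> (-x, -y)
(8, -19) -> (-8, 19)

(-8, 19)


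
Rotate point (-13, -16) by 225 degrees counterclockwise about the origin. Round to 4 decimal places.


x' = -13*cos(225) - -16*sin(225) = -2.1213
y' = -13*sin(225) + -16*cos(225) = 20.5061

(-2.1213, 20.5061)


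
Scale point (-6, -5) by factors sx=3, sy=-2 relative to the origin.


Scaling: (x*sx, y*sy) = (-6*3, -5*-2) = (-18, 10)

(-18, 10)


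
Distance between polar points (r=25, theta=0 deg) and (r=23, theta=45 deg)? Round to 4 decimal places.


d = sqrt(r1^2 + r2^2 - 2*r1*r2*cos(t2-t1))
d = sqrt(25^2 + 23^2 - 2*25*23*cos(45-0)) = 18.4615

18.4615


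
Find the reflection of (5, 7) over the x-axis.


Reflection across x-axis: (x, y) -> (x, -y)
(5, 7) -> (5, -7)

(5, -7)


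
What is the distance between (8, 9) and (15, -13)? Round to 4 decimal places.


d = sqrt((15-8)^2 + (-13-9)^2) = 23.0868

23.0868


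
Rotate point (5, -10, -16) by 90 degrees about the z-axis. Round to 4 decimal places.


x' = 5*cos(90) - -10*sin(90) = 10
y' = 5*sin(90) + -10*cos(90) = 5
z' = -16

(10, 5, -16)


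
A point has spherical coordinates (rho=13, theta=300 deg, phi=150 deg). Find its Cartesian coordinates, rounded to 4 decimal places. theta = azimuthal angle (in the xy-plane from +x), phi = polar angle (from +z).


x = 13 * sin(150) * cos(300) = 3.25
y = 13 * sin(150) * sin(300) = -5.6292
z = 13 * cos(150) = -11.2583

(3.25, -5.6292, -11.2583)


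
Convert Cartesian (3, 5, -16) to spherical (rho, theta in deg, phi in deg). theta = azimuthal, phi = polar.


rho = sqrt(3^2 + 5^2 + (-16)^2) = 17.0294
theta = atan2(5, 3) = 59.0362 deg
phi = acos(-16/17.0294) = 159.9765 deg

rho = 17.0294, theta = 59.0362 deg, phi = 159.9765 deg


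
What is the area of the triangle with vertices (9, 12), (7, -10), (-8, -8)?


Area = |x1(y2-y3) + x2(y3-y1) + x3(y1-y2)| / 2
= |9*(-10--8) + 7*(-8-12) + -8*(12--10)| / 2
= 167

167


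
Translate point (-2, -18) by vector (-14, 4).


Translation: (x+dx, y+dy) = (-2+-14, -18+4) = (-16, -14)

(-16, -14)


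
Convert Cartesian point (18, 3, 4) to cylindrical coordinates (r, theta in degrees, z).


r = sqrt(18^2 + 3^2) = 18.2483
theta = atan2(3, 18) = 9.4623 deg
z = 4

r = 18.2483, theta = 9.4623 deg, z = 4


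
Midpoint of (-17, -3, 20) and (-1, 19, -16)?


Midpoint = ((-17+-1)/2, (-3+19)/2, (20+-16)/2) = (-9, 8, 2)

(-9, 8, 2)


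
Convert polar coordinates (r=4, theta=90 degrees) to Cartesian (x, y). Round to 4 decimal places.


x = 4 * cos(90) = 0
y = 4 * sin(90) = 4

(0, 4)


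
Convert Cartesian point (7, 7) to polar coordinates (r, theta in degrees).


r = sqrt(7^2 + 7^2) = 9.8995
theta = atan2(7, 7) = 45 degrees

r = 9.8995, theta = 45 degrees


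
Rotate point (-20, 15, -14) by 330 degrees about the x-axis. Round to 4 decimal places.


x' = -20
y' = 15*cos(330) - -14*sin(330) = 5.9904
z' = 15*sin(330) + -14*cos(330) = -19.6244

(-20, 5.9904, -19.6244)


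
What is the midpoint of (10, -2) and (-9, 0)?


Midpoint = ((10+-9)/2, (-2+0)/2) = (0.5, -1)

(0.5, -1)


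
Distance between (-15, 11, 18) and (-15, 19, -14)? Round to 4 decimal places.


d = sqrt((-15--15)^2 + (19-11)^2 + (-14-18)^2) = 32.9848

32.9848


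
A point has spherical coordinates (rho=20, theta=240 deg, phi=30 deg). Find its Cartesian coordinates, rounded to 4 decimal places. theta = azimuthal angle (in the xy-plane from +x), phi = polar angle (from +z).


x = 20 * sin(30) * cos(240) = -5
y = 20 * sin(30) * sin(240) = -8.6603
z = 20 * cos(30) = 17.3205

(-5, -8.6603, 17.3205)


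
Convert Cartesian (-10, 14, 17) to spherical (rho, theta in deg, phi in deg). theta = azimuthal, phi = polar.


rho = sqrt((-10)^2 + 14^2 + 17^2) = 24.1868
theta = atan2(14, -10) = 125.5377 deg
phi = acos(17/24.1868) = 45.3428 deg

rho = 24.1868, theta = 125.5377 deg, phi = 45.3428 deg


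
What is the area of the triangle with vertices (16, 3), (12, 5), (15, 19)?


Area = |x1(y2-y3) + x2(y3-y1) + x3(y1-y2)| / 2
= |16*(5-19) + 12*(19-3) + 15*(3-5)| / 2
= 31

31


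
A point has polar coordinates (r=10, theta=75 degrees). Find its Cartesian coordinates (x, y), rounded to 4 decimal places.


x = 10 * cos(75) = 2.5882
y = 10 * sin(75) = 9.6593

(2.5882, 9.6593)


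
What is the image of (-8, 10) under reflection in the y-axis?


Reflection across y-axis: (x, y) -> (-x, y)
(-8, 10) -> (8, 10)

(8, 10)


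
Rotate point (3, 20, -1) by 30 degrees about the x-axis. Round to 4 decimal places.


x' = 3
y' = 20*cos(30) - -1*sin(30) = 17.8205
z' = 20*sin(30) + -1*cos(30) = 9.134

(3, 17.8205, 9.134)


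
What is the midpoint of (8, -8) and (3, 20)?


Midpoint = ((8+3)/2, (-8+20)/2) = (5.5, 6)

(5.5, 6)


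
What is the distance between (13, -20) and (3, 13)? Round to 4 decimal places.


d = sqrt((3-13)^2 + (13--20)^2) = 34.4819

34.4819


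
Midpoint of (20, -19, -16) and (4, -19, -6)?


Midpoint = ((20+4)/2, (-19+-19)/2, (-16+-6)/2) = (12, -19, -11)

(12, -19, -11)


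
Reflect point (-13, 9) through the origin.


Reflection through origin: (x, y) -> (-x, -y)
(-13, 9) -> (13, -9)

(13, -9)


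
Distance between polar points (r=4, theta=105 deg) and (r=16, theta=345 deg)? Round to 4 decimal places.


d = sqrt(r1^2 + r2^2 - 2*r1*r2*cos(t2-t1))
d = sqrt(4^2 + 16^2 - 2*4*16*cos(345-105)) = 18.3303

18.3303


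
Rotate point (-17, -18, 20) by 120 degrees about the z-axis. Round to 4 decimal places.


x' = -17*cos(120) - -18*sin(120) = 24.0885
y' = -17*sin(120) + -18*cos(120) = -5.7224
z' = 20

(24.0885, -5.7224, 20)


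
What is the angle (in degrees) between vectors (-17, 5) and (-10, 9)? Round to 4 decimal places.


dot = -17*-10 + 5*9 = 215
|u| = 17.72, |v| = 13.4536
cos(angle) = 0.9019
angle = 25.5977 degrees

25.5977 degrees


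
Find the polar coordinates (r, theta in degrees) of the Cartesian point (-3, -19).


r = sqrt((-3)^2 + (-19)^2) = 19.2354
theta = atan2(-19, -3) = 261.0274 degrees

r = 19.2354, theta = 261.0274 degrees


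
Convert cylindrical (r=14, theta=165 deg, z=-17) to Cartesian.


x = 14 * cos(165) = -13.523
y = 14 * sin(165) = 3.6235
z = -17

(-13.523, 3.6235, -17)


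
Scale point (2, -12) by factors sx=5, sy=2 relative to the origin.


Scaling: (x*sx, y*sy) = (2*5, -12*2) = (10, -24)

(10, -24)


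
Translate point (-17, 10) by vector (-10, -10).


Translation: (x+dx, y+dy) = (-17+-10, 10+-10) = (-27, 0)

(-27, 0)


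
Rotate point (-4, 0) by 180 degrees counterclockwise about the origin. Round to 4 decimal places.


x' = -4*cos(180) - 0*sin(180) = 4
y' = -4*sin(180) + 0*cos(180) = 0

(4, 0)


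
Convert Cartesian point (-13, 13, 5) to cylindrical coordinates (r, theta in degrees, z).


r = sqrt((-13)^2 + 13^2) = 18.3848
theta = atan2(13, -13) = 135 deg
z = 5

r = 18.3848, theta = 135 deg, z = 5


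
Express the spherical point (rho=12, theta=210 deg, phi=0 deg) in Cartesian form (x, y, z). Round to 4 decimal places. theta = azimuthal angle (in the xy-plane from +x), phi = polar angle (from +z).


x = 12 * sin(0) * cos(210) = 0
y = 12 * sin(0) * sin(210) = 0
z = 12 * cos(0) = 12

(0, 0, 12)


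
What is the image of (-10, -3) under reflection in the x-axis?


Reflection across x-axis: (x, y) -> (x, -y)
(-10, -3) -> (-10, 3)

(-10, 3)


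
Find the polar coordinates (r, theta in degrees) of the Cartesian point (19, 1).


r = sqrt(19^2 + 1^2) = 19.0263
theta = atan2(1, 19) = 3.0128 degrees

r = 19.0263, theta = 3.0128 degrees


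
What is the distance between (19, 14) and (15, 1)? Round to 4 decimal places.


d = sqrt((15-19)^2 + (1-14)^2) = 13.6015

13.6015


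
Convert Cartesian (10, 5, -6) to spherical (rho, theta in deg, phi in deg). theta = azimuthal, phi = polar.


rho = sqrt(10^2 + 5^2 + (-6)^2) = 12.6886
theta = atan2(5, 10) = 26.5651 deg
phi = acos(-6/12.6886) = 118.2205 deg

rho = 12.6886, theta = 26.5651 deg, phi = 118.2205 deg


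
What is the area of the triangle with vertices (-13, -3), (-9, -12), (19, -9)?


Area = |x1(y2-y3) + x2(y3-y1) + x3(y1-y2)| / 2
= |-13*(-12--9) + -9*(-9--3) + 19*(-3--12)| / 2
= 132

132


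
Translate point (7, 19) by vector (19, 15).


Translation: (x+dx, y+dy) = (7+19, 19+15) = (26, 34)

(26, 34)


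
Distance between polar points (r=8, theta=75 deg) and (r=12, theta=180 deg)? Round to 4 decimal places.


d = sqrt(r1^2 + r2^2 - 2*r1*r2*cos(t2-t1))
d = sqrt(8^2 + 12^2 - 2*8*12*cos(180-75)) = 16.0528

16.0528


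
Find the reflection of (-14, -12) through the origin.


Reflection through origin: (x, y) -> (-x, -y)
(-14, -12) -> (14, 12)

(14, 12)


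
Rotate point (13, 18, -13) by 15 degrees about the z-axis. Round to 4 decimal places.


x' = 13*cos(15) - 18*sin(15) = 7.8983
y' = 13*sin(15) + 18*cos(15) = 20.7513
z' = -13

(7.8983, 20.7513, -13)


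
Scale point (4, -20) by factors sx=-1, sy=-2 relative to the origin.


Scaling: (x*sx, y*sy) = (4*-1, -20*-2) = (-4, 40)

(-4, 40)


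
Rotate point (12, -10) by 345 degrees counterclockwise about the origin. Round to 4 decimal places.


x' = 12*cos(345) - -10*sin(345) = 9.0029
y' = 12*sin(345) + -10*cos(345) = -12.7651

(9.0029, -12.7651)


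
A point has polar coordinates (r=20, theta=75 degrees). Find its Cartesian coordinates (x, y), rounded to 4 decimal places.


x = 20 * cos(75) = 5.1764
y = 20 * sin(75) = 19.3185

(5.1764, 19.3185)


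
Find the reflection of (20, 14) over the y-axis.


Reflection across y-axis: (x, y) -> (-x, y)
(20, 14) -> (-20, 14)

(-20, 14)


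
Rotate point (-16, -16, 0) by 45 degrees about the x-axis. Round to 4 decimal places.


x' = -16
y' = -16*cos(45) - 0*sin(45) = -11.3137
z' = -16*sin(45) + 0*cos(45) = -11.3137

(-16, -11.3137, -11.3137)


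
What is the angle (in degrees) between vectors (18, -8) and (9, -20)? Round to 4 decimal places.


dot = 18*9 + -8*-20 = 322
|u| = 19.6977, |v| = 21.9317
cos(angle) = 0.7454
angle = 41.8098 degrees

41.8098 degrees


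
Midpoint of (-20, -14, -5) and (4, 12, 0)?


Midpoint = ((-20+4)/2, (-14+12)/2, (-5+0)/2) = (-8, -1, -2.5)

(-8, -1, -2.5)


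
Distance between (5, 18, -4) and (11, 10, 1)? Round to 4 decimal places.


d = sqrt((11-5)^2 + (10-18)^2 + (1--4)^2) = 11.1803

11.1803


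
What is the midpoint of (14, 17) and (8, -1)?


Midpoint = ((14+8)/2, (17+-1)/2) = (11, 8)

(11, 8)


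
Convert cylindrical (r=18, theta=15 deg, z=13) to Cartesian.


x = 18 * cos(15) = 17.3867
y = 18 * sin(15) = 4.6587
z = 13

(17.3867, 4.6587, 13)


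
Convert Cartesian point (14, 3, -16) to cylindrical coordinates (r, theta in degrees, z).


r = sqrt(14^2 + 3^2) = 14.3178
theta = atan2(3, 14) = 12.0948 deg
z = -16

r = 14.3178, theta = 12.0948 deg, z = -16


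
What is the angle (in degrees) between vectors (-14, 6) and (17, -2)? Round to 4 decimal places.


dot = -14*17 + 6*-2 = -250
|u| = 15.2315, |v| = 17.1172
cos(angle) = -0.9589
angle = 163.5112 degrees

163.5112 degrees


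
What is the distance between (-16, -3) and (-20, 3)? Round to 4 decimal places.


d = sqrt((-20--16)^2 + (3--3)^2) = 7.2111

7.2111


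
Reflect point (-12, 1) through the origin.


Reflection through origin: (x, y) -> (-x, -y)
(-12, 1) -> (12, -1)

(12, -1)


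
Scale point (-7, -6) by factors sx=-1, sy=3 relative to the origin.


Scaling: (x*sx, y*sy) = (-7*-1, -6*3) = (7, -18)

(7, -18)


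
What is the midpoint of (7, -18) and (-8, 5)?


Midpoint = ((7+-8)/2, (-18+5)/2) = (-0.5, -6.5)

(-0.5, -6.5)


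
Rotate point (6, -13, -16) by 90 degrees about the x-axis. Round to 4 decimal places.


x' = 6
y' = -13*cos(90) - -16*sin(90) = 16
z' = -13*sin(90) + -16*cos(90) = -13

(6, 16, -13)


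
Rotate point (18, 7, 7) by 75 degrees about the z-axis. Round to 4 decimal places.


x' = 18*cos(75) - 7*sin(75) = -2.1027
y' = 18*sin(75) + 7*cos(75) = 19.1984
z' = 7

(-2.1027, 19.1984, 7)


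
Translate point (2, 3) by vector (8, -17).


Translation: (x+dx, y+dy) = (2+8, 3+-17) = (10, -14)

(10, -14)


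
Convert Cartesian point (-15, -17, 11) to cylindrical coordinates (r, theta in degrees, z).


r = sqrt((-15)^2 + (-17)^2) = 22.6716
theta = atan2(-17, -15) = 228.5763 deg
z = 11

r = 22.6716, theta = 228.5763 deg, z = 11


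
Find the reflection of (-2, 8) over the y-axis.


Reflection across y-axis: (x, y) -> (-x, y)
(-2, 8) -> (2, 8)

(2, 8)


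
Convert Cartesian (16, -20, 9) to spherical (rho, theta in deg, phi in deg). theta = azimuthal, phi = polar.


rho = sqrt(16^2 + (-20)^2 + 9^2) = 27.1477
theta = atan2(-20, 16) = 308.6598 deg
phi = acos(9/27.1477) = 70.639 deg

rho = 27.1477, theta = 308.6598 deg, phi = 70.639 deg


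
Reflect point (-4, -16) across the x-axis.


Reflection across x-axis: (x, y) -> (x, -y)
(-4, -16) -> (-4, 16)

(-4, 16)


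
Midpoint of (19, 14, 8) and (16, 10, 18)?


Midpoint = ((19+16)/2, (14+10)/2, (8+18)/2) = (17.5, 12, 13)

(17.5, 12, 13)


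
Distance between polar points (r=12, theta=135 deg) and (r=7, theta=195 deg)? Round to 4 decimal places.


d = sqrt(r1^2 + r2^2 - 2*r1*r2*cos(t2-t1))
d = sqrt(12^2 + 7^2 - 2*12*7*cos(195-135)) = 10.4403

10.4403


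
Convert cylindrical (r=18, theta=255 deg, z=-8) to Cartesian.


x = 18 * cos(255) = -4.6587
y = 18 * sin(255) = -17.3867
z = -8

(-4.6587, -17.3867, -8)


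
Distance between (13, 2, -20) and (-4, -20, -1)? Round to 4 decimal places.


d = sqrt((-4-13)^2 + (-20-2)^2 + (-1--20)^2) = 33.6749

33.6749


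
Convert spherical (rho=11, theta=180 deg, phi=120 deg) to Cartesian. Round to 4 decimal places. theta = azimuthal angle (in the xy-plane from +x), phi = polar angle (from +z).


x = 11 * sin(120) * cos(180) = -9.5263
y = 11 * sin(120) * sin(180) = 0
z = 11 * cos(120) = -5.5

(-9.5263, 0, -5.5)


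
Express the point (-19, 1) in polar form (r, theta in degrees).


r = sqrt((-19)^2 + 1^2) = 19.0263
theta = atan2(1, -19) = 176.9872 degrees

r = 19.0263, theta = 176.9872 degrees


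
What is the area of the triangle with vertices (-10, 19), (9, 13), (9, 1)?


Area = |x1(y2-y3) + x2(y3-y1) + x3(y1-y2)| / 2
= |-10*(13-1) + 9*(1-19) + 9*(19-13)| / 2
= 114

114


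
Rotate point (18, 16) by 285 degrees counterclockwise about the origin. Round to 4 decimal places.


x' = 18*cos(285) - 16*sin(285) = 20.1136
y' = 18*sin(285) + 16*cos(285) = -13.2456

(20.1136, -13.2456)


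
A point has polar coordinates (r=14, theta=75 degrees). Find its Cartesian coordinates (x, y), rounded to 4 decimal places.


x = 14 * cos(75) = 3.6235
y = 14 * sin(75) = 13.523

(3.6235, 13.523)


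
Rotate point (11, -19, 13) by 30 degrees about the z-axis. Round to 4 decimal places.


x' = 11*cos(30) - -19*sin(30) = 19.0263
y' = 11*sin(30) + -19*cos(30) = -10.9545
z' = 13

(19.0263, -10.9545, 13)


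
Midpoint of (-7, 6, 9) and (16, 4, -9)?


Midpoint = ((-7+16)/2, (6+4)/2, (9+-9)/2) = (4.5, 5, 0)

(4.5, 5, 0)


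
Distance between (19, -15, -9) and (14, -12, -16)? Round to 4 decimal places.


d = sqrt((14-19)^2 + (-12--15)^2 + (-16--9)^2) = 9.1104

9.1104


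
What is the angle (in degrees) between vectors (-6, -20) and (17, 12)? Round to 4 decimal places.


dot = -6*17 + -20*12 = -342
|u| = 20.8806, |v| = 20.8087
cos(angle) = -0.7871
angle = 141.9168 degrees

141.9168 degrees


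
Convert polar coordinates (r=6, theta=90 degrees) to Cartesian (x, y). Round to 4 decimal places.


x = 6 * cos(90) = 0
y = 6 * sin(90) = 6

(0, 6)


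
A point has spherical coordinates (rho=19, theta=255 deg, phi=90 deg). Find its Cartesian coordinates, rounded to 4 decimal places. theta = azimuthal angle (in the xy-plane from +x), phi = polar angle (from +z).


x = 19 * sin(90) * cos(255) = -4.9176
y = 19 * sin(90) * sin(255) = -18.3526
z = 19 * cos(90) = 0

(-4.9176, -18.3526, 0)


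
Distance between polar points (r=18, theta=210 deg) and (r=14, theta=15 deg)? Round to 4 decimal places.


d = sqrt(r1^2 + r2^2 - 2*r1*r2*cos(t2-t1))
d = sqrt(18^2 + 14^2 - 2*18*14*cos(15-210)) = 31.7305

31.7305


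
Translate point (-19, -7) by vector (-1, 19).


Translation: (x+dx, y+dy) = (-19+-1, -7+19) = (-20, 12)

(-20, 12)


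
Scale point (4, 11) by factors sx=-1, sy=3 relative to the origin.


Scaling: (x*sx, y*sy) = (4*-1, 11*3) = (-4, 33)

(-4, 33)


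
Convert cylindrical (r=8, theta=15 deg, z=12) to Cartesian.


x = 8 * cos(15) = 7.7274
y = 8 * sin(15) = 2.0706
z = 12

(7.7274, 2.0706, 12)


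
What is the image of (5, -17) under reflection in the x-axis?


Reflection across x-axis: (x, y) -> (x, -y)
(5, -17) -> (5, 17)

(5, 17)


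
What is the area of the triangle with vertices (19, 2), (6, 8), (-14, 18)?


Area = |x1(y2-y3) + x2(y3-y1) + x3(y1-y2)| / 2
= |19*(8-18) + 6*(18-2) + -14*(2-8)| / 2
= 5

5


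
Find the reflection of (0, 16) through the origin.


Reflection through origin: (x, y) -> (-x, -y)
(0, 16) -> (0, -16)

(0, -16)


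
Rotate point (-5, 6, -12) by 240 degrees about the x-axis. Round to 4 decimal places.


x' = -5
y' = 6*cos(240) - -12*sin(240) = -13.3923
z' = 6*sin(240) + -12*cos(240) = 0.8038

(-5, -13.3923, 0.8038)


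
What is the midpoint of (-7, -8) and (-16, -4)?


Midpoint = ((-7+-16)/2, (-8+-4)/2) = (-11.5, -6)

(-11.5, -6)


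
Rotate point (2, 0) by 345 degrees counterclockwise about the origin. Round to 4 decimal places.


x' = 2*cos(345) - 0*sin(345) = 1.9319
y' = 2*sin(345) + 0*cos(345) = -0.5176

(1.9319, -0.5176)


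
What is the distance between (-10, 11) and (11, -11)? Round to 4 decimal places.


d = sqrt((11--10)^2 + (-11-11)^2) = 30.4138

30.4138


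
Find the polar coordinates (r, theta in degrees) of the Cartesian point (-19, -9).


r = sqrt((-19)^2 + (-9)^2) = 21.0238
theta = atan2(-9, -19) = 205.3462 degrees

r = 21.0238, theta = 205.3462 degrees


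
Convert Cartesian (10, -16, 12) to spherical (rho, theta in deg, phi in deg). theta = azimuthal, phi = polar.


rho = sqrt(10^2 + (-16)^2 + 12^2) = 22.3607
theta = atan2(-16, 10) = 302.0054 deg
phi = acos(12/22.3607) = 57.5437 deg

rho = 22.3607, theta = 302.0054 deg, phi = 57.5437 deg


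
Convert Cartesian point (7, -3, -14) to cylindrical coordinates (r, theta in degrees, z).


r = sqrt(7^2 + (-3)^2) = 7.6158
theta = atan2(-3, 7) = 336.8014 deg
z = -14

r = 7.6158, theta = 336.8014 deg, z = -14


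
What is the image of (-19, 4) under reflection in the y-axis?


Reflection across y-axis: (x, y) -> (-x, y)
(-19, 4) -> (19, 4)

(19, 4)


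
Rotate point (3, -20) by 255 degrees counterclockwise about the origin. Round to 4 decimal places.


x' = 3*cos(255) - -20*sin(255) = -20.095
y' = 3*sin(255) + -20*cos(255) = 2.2786

(-20.095, 2.2786)


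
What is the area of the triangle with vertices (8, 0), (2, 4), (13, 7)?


Area = |x1(y2-y3) + x2(y3-y1) + x3(y1-y2)| / 2
= |8*(4-7) + 2*(7-0) + 13*(0-4)| / 2
= 31

31


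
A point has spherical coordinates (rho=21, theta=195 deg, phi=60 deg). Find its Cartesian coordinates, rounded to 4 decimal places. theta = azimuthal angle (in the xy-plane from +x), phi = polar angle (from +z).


x = 21 * sin(60) * cos(195) = -17.5668
y = 21 * sin(60) * sin(195) = -4.707
z = 21 * cos(60) = 10.5

(-17.5668, -4.707, 10.5)


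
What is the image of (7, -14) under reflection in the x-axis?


Reflection across x-axis: (x, y) -> (x, -y)
(7, -14) -> (7, 14)

(7, 14)


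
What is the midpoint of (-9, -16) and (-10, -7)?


Midpoint = ((-9+-10)/2, (-16+-7)/2) = (-9.5, -11.5)

(-9.5, -11.5)


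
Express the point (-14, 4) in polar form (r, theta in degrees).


r = sqrt((-14)^2 + 4^2) = 14.5602
theta = atan2(4, -14) = 164.0546 degrees

r = 14.5602, theta = 164.0546 degrees


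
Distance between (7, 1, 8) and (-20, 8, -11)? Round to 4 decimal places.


d = sqrt((-20-7)^2 + (8-1)^2 + (-11-8)^2) = 33.7491

33.7491


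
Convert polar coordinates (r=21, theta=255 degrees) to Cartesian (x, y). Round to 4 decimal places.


x = 21 * cos(255) = -5.4352
y = 21 * sin(255) = -20.2844

(-5.4352, -20.2844)


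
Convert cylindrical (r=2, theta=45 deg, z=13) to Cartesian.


x = 2 * cos(45) = 1.4142
y = 2 * sin(45) = 1.4142
z = 13

(1.4142, 1.4142, 13)


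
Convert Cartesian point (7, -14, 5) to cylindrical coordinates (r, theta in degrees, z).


r = sqrt(7^2 + (-14)^2) = 15.6525
theta = atan2(-14, 7) = 296.5651 deg
z = 5

r = 15.6525, theta = 296.5651 deg, z = 5


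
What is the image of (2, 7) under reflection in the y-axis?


Reflection across y-axis: (x, y) -> (-x, y)
(2, 7) -> (-2, 7)

(-2, 7)


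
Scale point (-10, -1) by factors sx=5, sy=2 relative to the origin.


Scaling: (x*sx, y*sy) = (-10*5, -1*2) = (-50, -2)

(-50, -2)


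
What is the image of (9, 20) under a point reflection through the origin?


Reflection through origin: (x, y) -> (-x, -y)
(9, 20) -> (-9, -20)

(-9, -20)


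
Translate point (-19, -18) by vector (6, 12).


Translation: (x+dx, y+dy) = (-19+6, -18+12) = (-13, -6)

(-13, -6)


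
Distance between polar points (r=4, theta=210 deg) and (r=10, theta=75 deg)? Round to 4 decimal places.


d = sqrt(r1^2 + r2^2 - 2*r1*r2*cos(t2-t1))
d = sqrt(4^2 + 10^2 - 2*4*10*cos(75-210)) = 13.1365

13.1365


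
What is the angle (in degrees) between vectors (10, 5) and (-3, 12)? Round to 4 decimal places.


dot = 10*-3 + 5*12 = 30
|u| = 11.1803, |v| = 12.3693
cos(angle) = 0.2169
angle = 77.4712 degrees

77.4712 degrees


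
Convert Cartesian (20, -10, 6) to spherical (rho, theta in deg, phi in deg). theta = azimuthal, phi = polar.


rho = sqrt(20^2 + (-10)^2 + 6^2) = 23.1517
theta = atan2(-10, 20) = 333.4349 deg
phi = acos(6/23.1517) = 74.9797 deg

rho = 23.1517, theta = 333.4349 deg, phi = 74.9797 deg


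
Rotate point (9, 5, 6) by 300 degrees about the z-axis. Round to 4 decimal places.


x' = 9*cos(300) - 5*sin(300) = 8.8301
y' = 9*sin(300) + 5*cos(300) = -5.2942
z' = 6

(8.8301, -5.2942, 6)


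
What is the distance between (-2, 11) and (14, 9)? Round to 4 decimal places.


d = sqrt((14--2)^2 + (9-11)^2) = 16.1245

16.1245


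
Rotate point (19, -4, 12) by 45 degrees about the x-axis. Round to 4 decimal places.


x' = 19
y' = -4*cos(45) - 12*sin(45) = -11.3137
z' = -4*sin(45) + 12*cos(45) = 5.6569

(19, -11.3137, 5.6569)


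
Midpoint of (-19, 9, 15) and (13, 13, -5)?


Midpoint = ((-19+13)/2, (9+13)/2, (15+-5)/2) = (-3, 11, 5)

(-3, 11, 5)


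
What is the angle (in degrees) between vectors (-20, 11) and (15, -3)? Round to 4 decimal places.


dot = -20*15 + 11*-3 = -333
|u| = 22.8254, |v| = 15.2971
cos(angle) = -0.9537
angle = 162.4991 degrees

162.4991 degrees


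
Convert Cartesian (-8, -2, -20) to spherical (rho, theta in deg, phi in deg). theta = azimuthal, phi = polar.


rho = sqrt((-8)^2 + (-2)^2 + (-20)^2) = 21.6333
theta = atan2(-2, -8) = 194.0362 deg
phi = acos(-20/21.6333) = 157.5931 deg

rho = 21.6333, theta = 194.0362 deg, phi = 157.5931 deg


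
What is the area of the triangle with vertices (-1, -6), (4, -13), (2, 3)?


Area = |x1(y2-y3) + x2(y3-y1) + x3(y1-y2)| / 2
= |-1*(-13-3) + 4*(3--6) + 2*(-6--13)| / 2
= 33

33


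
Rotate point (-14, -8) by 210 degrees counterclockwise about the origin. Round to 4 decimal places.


x' = -14*cos(210) - -8*sin(210) = 8.1244
y' = -14*sin(210) + -8*cos(210) = 13.9282

(8.1244, 13.9282)


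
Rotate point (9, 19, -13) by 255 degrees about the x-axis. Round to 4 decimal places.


x' = 9
y' = 19*cos(255) - -13*sin(255) = -17.4746
z' = 19*sin(255) + -13*cos(255) = -14.9879

(9, -17.4746, -14.9879)


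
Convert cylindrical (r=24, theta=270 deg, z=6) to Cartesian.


x = 24 * cos(270) = 0
y = 24 * sin(270) = -24
z = 6

(0, -24, 6)


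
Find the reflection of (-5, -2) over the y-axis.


Reflection across y-axis: (x, y) -> (-x, y)
(-5, -2) -> (5, -2)

(5, -2)


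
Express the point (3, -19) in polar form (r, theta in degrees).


r = sqrt(3^2 + (-19)^2) = 19.2354
theta = atan2(-19, 3) = 278.9726 degrees

r = 19.2354, theta = 278.9726 degrees


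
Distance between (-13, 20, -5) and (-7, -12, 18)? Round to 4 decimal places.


d = sqrt((-7--13)^2 + (-12-20)^2 + (18--5)^2) = 39.8623

39.8623


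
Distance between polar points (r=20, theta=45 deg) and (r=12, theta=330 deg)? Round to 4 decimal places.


d = sqrt(r1^2 + r2^2 - 2*r1*r2*cos(t2-t1))
d = sqrt(20^2 + 12^2 - 2*20*12*cos(330-45)) = 20.4882

20.4882
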